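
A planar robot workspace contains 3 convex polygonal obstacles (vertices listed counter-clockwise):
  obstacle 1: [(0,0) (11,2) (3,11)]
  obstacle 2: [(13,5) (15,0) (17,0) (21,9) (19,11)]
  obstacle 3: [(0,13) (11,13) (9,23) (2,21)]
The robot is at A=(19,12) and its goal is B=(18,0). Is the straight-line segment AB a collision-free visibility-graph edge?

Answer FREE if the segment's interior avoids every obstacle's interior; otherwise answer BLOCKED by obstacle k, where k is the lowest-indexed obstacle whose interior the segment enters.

Obstacle 1 [(0,0) (11,2) (3,11)]:
  edge (0,0)–(11,2): clear
  edge (11,2)–(3,11): clear
  edge (3,11)–(0,0): clear
  midpoint (37/2,6) outside
  → clear
Obstacle 2 [(13,5) (15,0) (17,0) (21,9) (19,11)]:
  edge (13,5)–(15,0): clear
  edge (15,0)–(17,0): clear
  edge (17,0)–(21,9): crosses AB
  edge (21,9)–(19,11): clear
  edge (19,11)–(13,5): crosses AB
  → BLOCKED
Obstacle 3 [(0,13) (11,13) (9,23) (2,21)]:
  edge (0,13)–(11,13): clear
  edge (11,13)–(9,23): clear
  edge (9,23)–(2,21): clear
  edge (2,21)–(0,13): clear
  midpoint (37/2,6) outside
  → clear

BLOCKED by obstacle 2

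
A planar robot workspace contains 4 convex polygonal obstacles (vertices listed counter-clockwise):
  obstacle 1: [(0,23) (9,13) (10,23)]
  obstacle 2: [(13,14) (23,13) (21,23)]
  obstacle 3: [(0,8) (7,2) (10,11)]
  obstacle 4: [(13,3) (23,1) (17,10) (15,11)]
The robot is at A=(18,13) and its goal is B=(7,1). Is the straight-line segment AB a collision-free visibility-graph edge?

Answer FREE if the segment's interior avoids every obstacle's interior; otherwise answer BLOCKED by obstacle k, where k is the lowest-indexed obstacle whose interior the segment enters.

BLOCKED by obstacle 4

Obstacle 1 [(0,23) (9,13) (10,23)]:
  edge (0,23)–(9,13): clear
  edge (9,13)–(10,23): clear
  edge (10,23)–(0,23): clear
  midpoint (25/2,7) outside
  → clear
Obstacle 2 [(13,14) (23,13) (21,23)]:
  edge (13,14)–(23,13): clear
  edge (23,13)–(21,23): clear
  edge (21,23)–(13,14): clear
  midpoint (25/2,7) outside
  → clear
Obstacle 3 [(0,8) (7,2) (10,11)]:
  edge (0,8)–(7,2): clear
  edge (7,2)–(10,11): clear
  edge (10,11)–(0,8): clear
  midpoint (25/2,7) outside
  → clear
Obstacle 4 [(13,3) (23,1) (17,10) (15,11)]:
  edge (13,3)–(23,1): clear
  edge (23,1)–(17,10): clear
  edge (17,10)–(15,11): crosses AB
  edge (15,11)–(13,3): crosses AB
  → BLOCKED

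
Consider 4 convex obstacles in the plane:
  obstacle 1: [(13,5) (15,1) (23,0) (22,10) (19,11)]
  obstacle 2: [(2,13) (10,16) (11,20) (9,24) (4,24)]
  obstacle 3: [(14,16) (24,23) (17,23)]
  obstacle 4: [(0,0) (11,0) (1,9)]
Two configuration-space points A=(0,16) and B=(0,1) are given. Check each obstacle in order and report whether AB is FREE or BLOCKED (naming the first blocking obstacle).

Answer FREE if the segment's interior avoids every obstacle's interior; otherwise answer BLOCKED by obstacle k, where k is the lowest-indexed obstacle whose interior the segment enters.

Obstacle 1 [(13,5) (15,1) (23,0) (22,10) (19,11)]:
  edge (13,5)–(15,1): clear
  edge (15,1)–(23,0): clear
  edge (23,0)–(22,10): clear
  edge (22,10)–(19,11): clear
  edge (19,11)–(13,5): clear
  midpoint (0,17/2) outside
  → clear
Obstacle 2 [(2,13) (10,16) (11,20) (9,24) (4,24)]:
  edge (2,13)–(10,16): clear
  edge (10,16)–(11,20): clear
  edge (11,20)–(9,24): clear
  edge (9,24)–(4,24): clear
  edge (4,24)–(2,13): clear
  midpoint (0,17/2) outside
  → clear
Obstacle 3 [(14,16) (24,23) (17,23)]:
  edge (14,16)–(24,23): clear
  edge (24,23)–(17,23): clear
  edge (17,23)–(14,16): clear
  midpoint (0,17/2) outside
  → clear
Obstacle 4 [(0,0) (11,0) (1,9)]:
  edge (0,0)–(11,0): clear
  edge (11,0)–(1,9): clear
  edge (1,9)–(0,0): clear
  midpoint (0,17/2) outside
  → clear

FREE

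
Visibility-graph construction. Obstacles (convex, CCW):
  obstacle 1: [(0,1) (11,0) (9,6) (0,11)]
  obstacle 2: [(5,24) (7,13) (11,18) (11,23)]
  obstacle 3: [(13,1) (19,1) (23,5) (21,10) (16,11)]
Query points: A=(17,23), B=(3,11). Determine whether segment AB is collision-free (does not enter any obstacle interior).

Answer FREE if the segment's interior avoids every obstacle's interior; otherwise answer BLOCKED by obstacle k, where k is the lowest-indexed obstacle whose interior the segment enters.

BLOCKED by obstacle 2

Obstacle 1 [(0,1) (11,0) (9,6) (0,11)]:
  edge (0,1)–(11,0): clear
  edge (11,0)–(9,6): clear
  edge (9,6)–(0,11): clear
  edge (0,11)–(0,1): clear
  midpoint (10,17) outside
  → clear
Obstacle 2 [(5,24) (7,13) (11,18) (11,23)]:
  edge (5,24)–(7,13): crosses AB
  edge (7,13)–(11,18): crosses AB
  edge (11,18)–(11,23): clear
  edge (11,23)–(5,24): clear
  → BLOCKED
Obstacle 3 [(13,1) (19,1) (23,5) (21,10) (16,11)]:
  edge (13,1)–(19,1): clear
  edge (19,1)–(23,5): clear
  edge (23,5)–(21,10): clear
  edge (21,10)–(16,11): clear
  edge (16,11)–(13,1): clear
  midpoint (10,17) outside
  → clear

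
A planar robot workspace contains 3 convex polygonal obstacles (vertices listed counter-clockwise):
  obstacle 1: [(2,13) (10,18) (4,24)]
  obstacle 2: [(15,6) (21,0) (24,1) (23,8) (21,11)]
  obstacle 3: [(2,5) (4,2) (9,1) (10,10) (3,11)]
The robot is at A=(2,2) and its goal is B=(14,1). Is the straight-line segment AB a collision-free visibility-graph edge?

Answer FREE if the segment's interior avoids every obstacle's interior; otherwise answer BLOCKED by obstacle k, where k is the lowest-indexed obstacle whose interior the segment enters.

Obstacle 1 [(2,13) (10,18) (4,24)]:
  edge (2,13)–(10,18): clear
  edge (10,18)–(4,24): clear
  edge (4,24)–(2,13): clear
  midpoint (8,3/2) outside
  → clear
Obstacle 2 [(15,6) (21,0) (24,1) (23,8) (21,11)]:
  edge (15,6)–(21,0): clear
  edge (21,0)–(24,1): clear
  edge (24,1)–(23,8): clear
  edge (23,8)–(21,11): clear
  edge (21,11)–(15,6): clear
  midpoint (8,3/2) outside
  → clear
Obstacle 3 [(2,5) (4,2) (9,1) (10,10) (3,11)]:
  edge (2,5)–(4,2): clear
  edge (4,2)–(9,1): crosses AB
  edge (9,1)–(10,10): crosses AB
  edge (10,10)–(3,11): clear
  edge (3,11)–(2,5): clear
  → BLOCKED

BLOCKED by obstacle 3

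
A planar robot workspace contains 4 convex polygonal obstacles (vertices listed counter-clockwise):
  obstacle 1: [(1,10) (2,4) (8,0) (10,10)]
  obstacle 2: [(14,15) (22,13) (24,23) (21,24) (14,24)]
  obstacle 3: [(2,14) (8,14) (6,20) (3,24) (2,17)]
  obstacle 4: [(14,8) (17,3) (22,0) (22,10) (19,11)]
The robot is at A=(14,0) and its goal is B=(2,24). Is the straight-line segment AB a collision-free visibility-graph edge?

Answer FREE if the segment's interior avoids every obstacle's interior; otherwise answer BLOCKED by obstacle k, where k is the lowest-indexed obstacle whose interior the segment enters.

Obstacle 1 [(1,10) (2,4) (8,0) (10,10)]:
  edge (1,10)–(2,4): clear
  edge (2,4)–(8,0): clear
  edge (8,0)–(10,10): crosses AB
  edge (10,10)–(1,10): crosses AB
  → BLOCKED
Obstacle 2 [(14,15) (22,13) (24,23) (21,24) (14,24)]:
  edge (14,15)–(22,13): clear
  edge (22,13)–(24,23): clear
  edge (24,23)–(21,24): clear
  edge (21,24)–(14,24): clear
  edge (14,24)–(14,15): clear
  midpoint (8,12) outside
  → clear
Obstacle 3 [(2,14) (8,14) (6,20) (3,24) (2,17)]:
  edge (2,14)–(8,14): crosses AB
  edge (8,14)–(6,20): clear
  edge (6,20)–(3,24): clear
  edge (3,24)–(2,17): crosses AB
  edge (2,17)–(2,14): clear
  → BLOCKED
Obstacle 4 [(14,8) (17,3) (22,0) (22,10) (19,11)]:
  edge (14,8)–(17,3): clear
  edge (17,3)–(22,0): clear
  edge (22,0)–(22,10): clear
  edge (22,10)–(19,11): clear
  edge (19,11)–(14,8): clear
  midpoint (8,12) outside
  → clear

BLOCKED by obstacle 1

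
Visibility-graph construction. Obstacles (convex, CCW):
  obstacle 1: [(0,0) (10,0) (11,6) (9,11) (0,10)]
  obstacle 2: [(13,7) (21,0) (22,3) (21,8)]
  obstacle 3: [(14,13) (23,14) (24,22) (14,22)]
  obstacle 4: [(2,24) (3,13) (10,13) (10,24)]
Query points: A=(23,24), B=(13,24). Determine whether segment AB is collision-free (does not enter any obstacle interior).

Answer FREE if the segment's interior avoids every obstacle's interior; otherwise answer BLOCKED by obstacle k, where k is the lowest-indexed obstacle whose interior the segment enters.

Obstacle 1 [(0,0) (10,0) (11,6) (9,11) (0,10)]:
  edge (0,0)–(10,0): clear
  edge (10,0)–(11,6): clear
  edge (11,6)–(9,11): clear
  edge (9,11)–(0,10): clear
  edge (0,10)–(0,0): clear
  midpoint (18,24) outside
  → clear
Obstacle 2 [(13,7) (21,0) (22,3) (21,8)]:
  edge (13,7)–(21,0): clear
  edge (21,0)–(22,3): clear
  edge (22,3)–(21,8): clear
  edge (21,8)–(13,7): clear
  midpoint (18,24) outside
  → clear
Obstacle 3 [(14,13) (23,14) (24,22) (14,22)]:
  edge (14,13)–(23,14): clear
  edge (23,14)–(24,22): clear
  edge (24,22)–(14,22): clear
  edge (14,22)–(14,13): clear
  midpoint (18,24) outside
  → clear
Obstacle 4 [(2,24) (3,13) (10,13) (10,24)]:
  edge (2,24)–(3,13): clear
  edge (3,13)–(10,13): clear
  edge (10,13)–(10,24): clear
  edge (10,24)–(2,24): clear
  midpoint (18,24) outside
  → clear

FREE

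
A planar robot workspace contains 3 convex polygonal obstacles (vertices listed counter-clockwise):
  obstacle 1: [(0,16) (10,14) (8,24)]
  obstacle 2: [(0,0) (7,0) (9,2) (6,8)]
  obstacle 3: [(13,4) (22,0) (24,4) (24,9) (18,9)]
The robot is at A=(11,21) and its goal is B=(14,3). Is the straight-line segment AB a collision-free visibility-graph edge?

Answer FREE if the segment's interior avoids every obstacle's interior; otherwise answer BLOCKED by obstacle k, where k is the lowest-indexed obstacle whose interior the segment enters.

Obstacle 1 [(0,16) (10,14) (8,24)]:
  edge (0,16)–(10,14): clear
  edge (10,14)–(8,24): clear
  edge (8,24)–(0,16): clear
  midpoint (25/2,12) outside
  → clear
Obstacle 2 [(0,0) (7,0) (9,2) (6,8)]:
  edge (0,0)–(7,0): clear
  edge (7,0)–(9,2): clear
  edge (9,2)–(6,8): clear
  edge (6,8)–(0,0): clear
  midpoint (25/2,12) outside
  → clear
Obstacle 3 [(13,4) (22,0) (24,4) (24,9) (18,9)]:
  edge (13,4)–(22,0): crosses AB
  edge (22,0)–(24,4): clear
  edge (24,4)–(24,9): clear
  edge (24,9)–(18,9): clear
  edge (18,9)–(13,4): crosses AB
  → BLOCKED

BLOCKED by obstacle 3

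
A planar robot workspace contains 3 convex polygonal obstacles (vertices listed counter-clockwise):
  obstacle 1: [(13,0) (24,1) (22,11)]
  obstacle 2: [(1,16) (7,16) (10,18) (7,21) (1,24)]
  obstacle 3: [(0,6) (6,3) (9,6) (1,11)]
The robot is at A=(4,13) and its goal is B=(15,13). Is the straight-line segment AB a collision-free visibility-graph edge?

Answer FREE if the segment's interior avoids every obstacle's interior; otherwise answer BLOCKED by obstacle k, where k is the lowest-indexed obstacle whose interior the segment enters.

Obstacle 1 [(13,0) (24,1) (22,11)]:
  edge (13,0)–(24,1): clear
  edge (24,1)–(22,11): clear
  edge (22,11)–(13,0): clear
  midpoint (19/2,13) outside
  → clear
Obstacle 2 [(1,16) (7,16) (10,18) (7,21) (1,24)]:
  edge (1,16)–(7,16): clear
  edge (7,16)–(10,18): clear
  edge (10,18)–(7,21): clear
  edge (7,21)–(1,24): clear
  edge (1,24)–(1,16): clear
  midpoint (19/2,13) outside
  → clear
Obstacle 3 [(0,6) (6,3) (9,6) (1,11)]:
  edge (0,6)–(6,3): clear
  edge (6,3)–(9,6): clear
  edge (9,6)–(1,11): clear
  edge (1,11)–(0,6): clear
  midpoint (19/2,13) outside
  → clear

FREE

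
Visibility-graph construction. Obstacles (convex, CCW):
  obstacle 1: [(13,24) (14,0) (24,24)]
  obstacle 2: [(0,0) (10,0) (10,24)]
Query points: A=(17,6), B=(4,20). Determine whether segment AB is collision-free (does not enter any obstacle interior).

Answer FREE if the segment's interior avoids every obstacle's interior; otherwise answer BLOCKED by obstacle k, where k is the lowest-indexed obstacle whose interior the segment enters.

Obstacle 1 [(13,24) (14,0) (24,24)]:
  edge (13,24)–(14,0): crosses AB
  edge (14,0)–(24,24): crosses AB
  edge (24,24)–(13,24): clear
  → BLOCKED
Obstacle 2 [(0,0) (10,0) (10,24)]:
  edge (0,0)–(10,0): clear
  edge (10,0)–(10,24): crosses AB
  edge (10,24)–(0,0): crosses AB
  → BLOCKED

BLOCKED by obstacle 1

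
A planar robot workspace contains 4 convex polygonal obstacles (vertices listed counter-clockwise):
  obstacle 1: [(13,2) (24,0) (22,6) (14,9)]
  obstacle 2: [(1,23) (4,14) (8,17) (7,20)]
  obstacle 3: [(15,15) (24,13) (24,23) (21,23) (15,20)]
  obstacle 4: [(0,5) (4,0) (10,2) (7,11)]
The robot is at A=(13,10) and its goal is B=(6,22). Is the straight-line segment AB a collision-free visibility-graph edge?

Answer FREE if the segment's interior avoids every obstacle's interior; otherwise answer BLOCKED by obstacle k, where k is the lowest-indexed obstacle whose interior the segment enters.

Obstacle 1 [(13,2) (24,0) (22,6) (14,9)]:
  edge (13,2)–(24,0): clear
  edge (24,0)–(22,6): clear
  edge (22,6)–(14,9): clear
  edge (14,9)–(13,2): clear
  midpoint (19/2,16) outside
  → clear
Obstacle 2 [(1,23) (4,14) (8,17) (7,20)]:
  edge (1,23)–(4,14): clear
  edge (4,14)–(8,17): clear
  edge (8,17)–(7,20): clear
  edge (7,20)–(1,23): clear
  midpoint (19/2,16) outside
  → clear
Obstacle 3 [(15,15) (24,13) (24,23) (21,23) (15,20)]:
  edge (15,15)–(24,13): clear
  edge (24,13)–(24,23): clear
  edge (24,23)–(21,23): clear
  edge (21,23)–(15,20): clear
  edge (15,20)–(15,15): clear
  midpoint (19/2,16) outside
  → clear
Obstacle 4 [(0,5) (4,0) (10,2) (7,11)]:
  edge (0,5)–(4,0): clear
  edge (4,0)–(10,2): clear
  edge (10,2)–(7,11): clear
  edge (7,11)–(0,5): clear
  midpoint (19/2,16) outside
  → clear

FREE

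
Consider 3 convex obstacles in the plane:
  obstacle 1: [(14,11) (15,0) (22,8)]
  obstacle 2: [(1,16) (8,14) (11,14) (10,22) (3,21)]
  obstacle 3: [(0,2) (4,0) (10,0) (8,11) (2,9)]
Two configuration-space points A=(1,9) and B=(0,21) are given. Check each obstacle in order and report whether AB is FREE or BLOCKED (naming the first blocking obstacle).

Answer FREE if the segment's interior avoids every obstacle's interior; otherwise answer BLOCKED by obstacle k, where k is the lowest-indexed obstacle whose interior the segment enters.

FREE

Obstacle 1 [(14,11) (15,0) (22,8)]:
  edge (14,11)–(15,0): clear
  edge (15,0)–(22,8): clear
  edge (22,8)–(14,11): clear
  midpoint (1/2,15) outside
  → clear
Obstacle 2 [(1,16) (8,14) (11,14) (10,22) (3,21)]:
  edge (1,16)–(8,14): clear
  edge (8,14)–(11,14): clear
  edge (11,14)–(10,22): clear
  edge (10,22)–(3,21): clear
  edge (3,21)–(1,16): clear
  midpoint (1/2,15) outside
  → clear
Obstacle 3 [(0,2) (4,0) (10,0) (8,11) (2,9)]:
  edge (0,2)–(4,0): clear
  edge (4,0)–(10,0): clear
  edge (10,0)–(8,11): clear
  edge (8,11)–(2,9): clear
  edge (2,9)–(0,2): clear
  midpoint (1/2,15) outside
  → clear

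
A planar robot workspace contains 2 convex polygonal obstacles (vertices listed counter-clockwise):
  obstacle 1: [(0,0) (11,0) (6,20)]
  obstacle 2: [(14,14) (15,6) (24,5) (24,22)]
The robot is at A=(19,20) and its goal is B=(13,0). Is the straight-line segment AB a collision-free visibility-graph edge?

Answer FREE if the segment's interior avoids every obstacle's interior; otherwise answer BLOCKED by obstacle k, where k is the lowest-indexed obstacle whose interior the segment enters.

Obstacle 1 [(0,0) (11,0) (6,20)]:
  edge (0,0)–(11,0): clear
  edge (11,0)–(6,20): clear
  edge (6,20)–(0,0): clear
  midpoint (16,10) outside
  → clear
Obstacle 2 [(14,14) (15,6) (24,5) (24,22)]:
  edge (14,14)–(15,6): crosses AB
  edge (15,6)–(24,5): clear
  edge (24,5)–(24,22): clear
  edge (24,22)–(14,14): crosses AB
  → BLOCKED

BLOCKED by obstacle 2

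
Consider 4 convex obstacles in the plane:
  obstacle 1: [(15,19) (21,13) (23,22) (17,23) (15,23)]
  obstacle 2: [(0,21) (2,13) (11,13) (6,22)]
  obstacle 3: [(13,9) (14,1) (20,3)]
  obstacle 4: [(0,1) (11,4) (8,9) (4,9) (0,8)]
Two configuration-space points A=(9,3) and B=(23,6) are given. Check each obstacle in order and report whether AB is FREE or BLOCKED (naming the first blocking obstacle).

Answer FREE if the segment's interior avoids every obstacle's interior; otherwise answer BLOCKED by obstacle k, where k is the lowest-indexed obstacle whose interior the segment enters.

BLOCKED by obstacle 3

Obstacle 1 [(15,19) (21,13) (23,22) (17,23) (15,23)]:
  edge (15,19)–(21,13): clear
  edge (21,13)–(23,22): clear
  edge (23,22)–(17,23): clear
  edge (17,23)–(15,23): clear
  edge (15,23)–(15,19): clear
  midpoint (16,9/2) outside
  → clear
Obstacle 2 [(0,21) (2,13) (11,13) (6,22)]:
  edge (0,21)–(2,13): clear
  edge (2,13)–(11,13): clear
  edge (11,13)–(6,22): clear
  edge (6,22)–(0,21): clear
  midpoint (16,9/2) outside
  → clear
Obstacle 3 [(13,9) (14,1) (20,3)]:
  edge (13,9)–(14,1): crosses AB
  edge (14,1)–(20,3): clear
  edge (20,3)–(13,9): crosses AB
  → BLOCKED
Obstacle 4 [(0,1) (11,4) (8,9) (4,9) (0,8)]:
  edge (0,1)–(11,4): clear
  edge (11,4)–(8,9): clear
  edge (8,9)–(4,9): clear
  edge (4,9)–(0,8): clear
  edge (0,8)–(0,1): clear
  midpoint (16,9/2) outside
  → clear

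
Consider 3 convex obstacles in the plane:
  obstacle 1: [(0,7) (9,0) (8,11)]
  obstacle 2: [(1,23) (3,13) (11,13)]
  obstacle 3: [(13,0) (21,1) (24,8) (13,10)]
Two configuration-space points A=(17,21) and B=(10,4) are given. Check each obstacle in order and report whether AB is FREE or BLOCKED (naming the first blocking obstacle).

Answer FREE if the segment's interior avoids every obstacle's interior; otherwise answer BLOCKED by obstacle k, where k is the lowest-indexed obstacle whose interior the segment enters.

FREE

Obstacle 1 [(0,7) (9,0) (8,11)]:
  edge (0,7)–(9,0): clear
  edge (9,0)–(8,11): clear
  edge (8,11)–(0,7): clear
  midpoint (27/2,25/2) outside
  → clear
Obstacle 2 [(1,23) (3,13) (11,13)]:
  edge (1,23)–(3,13): clear
  edge (3,13)–(11,13): clear
  edge (11,13)–(1,23): clear
  midpoint (27/2,25/2) outside
  → clear
Obstacle 3 [(13,0) (21,1) (24,8) (13,10)]:
  edge (13,0)–(21,1): clear
  edge (21,1)–(24,8): clear
  edge (24,8)–(13,10): clear
  edge (13,10)–(13,0): clear
  midpoint (27/2,25/2) outside
  → clear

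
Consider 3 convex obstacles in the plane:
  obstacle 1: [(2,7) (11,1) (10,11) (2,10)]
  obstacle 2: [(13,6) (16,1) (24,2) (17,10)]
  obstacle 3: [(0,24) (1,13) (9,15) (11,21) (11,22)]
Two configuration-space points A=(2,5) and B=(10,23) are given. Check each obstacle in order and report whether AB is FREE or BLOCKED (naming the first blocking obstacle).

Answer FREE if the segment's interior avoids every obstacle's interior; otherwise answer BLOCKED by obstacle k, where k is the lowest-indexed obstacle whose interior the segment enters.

BLOCKED by obstacle 1

Obstacle 1 [(2,7) (11,1) (10,11) (2,10)]:
  edge (2,7)–(11,1): crosses AB
  edge (11,1)–(10,11): clear
  edge (10,11)–(2,10): crosses AB
  edge (2,10)–(2,7): clear
  → BLOCKED
Obstacle 2 [(13,6) (16,1) (24,2) (17,10)]:
  edge (13,6)–(16,1): clear
  edge (16,1)–(24,2): clear
  edge (24,2)–(17,10): clear
  edge (17,10)–(13,6): clear
  midpoint (6,14) outside
  → clear
Obstacle 3 [(0,24) (1,13) (9,15) (11,21) (11,22)]:
  edge (0,24)–(1,13): clear
  edge (1,13)–(9,15): crosses AB
  edge (9,15)–(11,21): clear
  edge (11,21)–(11,22): clear
  edge (11,22)–(0,24): crosses AB
  → BLOCKED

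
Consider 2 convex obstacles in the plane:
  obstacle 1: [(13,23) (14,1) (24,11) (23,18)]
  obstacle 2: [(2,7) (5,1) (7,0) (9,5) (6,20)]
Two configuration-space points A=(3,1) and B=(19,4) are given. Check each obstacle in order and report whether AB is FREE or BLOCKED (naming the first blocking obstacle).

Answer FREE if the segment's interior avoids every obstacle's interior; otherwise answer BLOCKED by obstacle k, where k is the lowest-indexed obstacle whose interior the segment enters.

BLOCKED by obstacle 1

Obstacle 1 [(13,23) (14,1) (24,11) (23,18)]:
  edge (13,23)–(14,1): crosses AB
  edge (14,1)–(24,11): crosses AB
  edge (24,11)–(23,18): clear
  edge (23,18)–(13,23): clear
  → BLOCKED
Obstacle 2 [(2,7) (5,1) (7,0) (9,5) (6,20)]:
  edge (2,7)–(5,1): crosses AB
  edge (5,1)–(7,0): clear
  edge (7,0)–(9,5): crosses AB
  edge (9,5)–(6,20): clear
  edge (6,20)–(2,7): clear
  → BLOCKED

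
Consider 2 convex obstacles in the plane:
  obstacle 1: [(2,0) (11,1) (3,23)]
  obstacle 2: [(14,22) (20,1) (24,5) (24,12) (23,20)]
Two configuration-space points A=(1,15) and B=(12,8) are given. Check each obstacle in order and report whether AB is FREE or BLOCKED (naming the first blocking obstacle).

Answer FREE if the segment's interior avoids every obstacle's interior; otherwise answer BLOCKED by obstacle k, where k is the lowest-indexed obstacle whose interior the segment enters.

BLOCKED by obstacle 1

Obstacle 1 [(2,0) (11,1) (3,23)]:
  edge (2,0)–(11,1): clear
  edge (11,1)–(3,23): crosses AB
  edge (3,23)–(2,0): crosses AB
  → BLOCKED
Obstacle 2 [(14,22) (20,1) (24,5) (24,12) (23,20)]:
  edge (14,22)–(20,1): clear
  edge (20,1)–(24,5): clear
  edge (24,5)–(24,12): clear
  edge (24,12)–(23,20): clear
  edge (23,20)–(14,22): clear
  midpoint (13/2,23/2) outside
  → clear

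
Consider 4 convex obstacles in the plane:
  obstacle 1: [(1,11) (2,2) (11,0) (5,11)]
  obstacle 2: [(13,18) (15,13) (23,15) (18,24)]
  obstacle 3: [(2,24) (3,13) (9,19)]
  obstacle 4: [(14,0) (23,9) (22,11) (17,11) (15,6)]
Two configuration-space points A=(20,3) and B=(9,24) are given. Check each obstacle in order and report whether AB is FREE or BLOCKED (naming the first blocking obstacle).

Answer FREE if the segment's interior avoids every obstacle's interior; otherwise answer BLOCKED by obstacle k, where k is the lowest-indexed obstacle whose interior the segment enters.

Obstacle 1 [(1,11) (2,2) (11,0) (5,11)]:
  edge (1,11)–(2,2): clear
  edge (2,2)–(11,0): clear
  edge (11,0)–(5,11): clear
  edge (5,11)–(1,11): clear
  midpoint (29/2,27/2) outside
  → clear
Obstacle 2 [(13,18) (15,13) (23,15) (18,24)]:
  edge (13,18)–(15,13): clear
  edge (15,13)–(23,15): clear
  edge (23,15)–(18,24): clear
  edge (18,24)–(13,18): clear
  midpoint (29/2,27/2) outside
  → clear
Obstacle 3 [(2,24) (3,13) (9,19)]:
  edge (2,24)–(3,13): clear
  edge (3,13)–(9,19): clear
  edge (9,19)–(2,24): clear
  midpoint (29/2,27/2) outside
  → clear
Obstacle 4 [(14,0) (23,9) (22,11) (17,11) (15,6)]:
  edge (14,0)–(23,9): crosses AB
  edge (23,9)–(22,11): clear
  edge (22,11)–(17,11): clear
  edge (17,11)–(15,6): crosses AB
  edge (15,6)–(14,0): clear
  → BLOCKED

BLOCKED by obstacle 4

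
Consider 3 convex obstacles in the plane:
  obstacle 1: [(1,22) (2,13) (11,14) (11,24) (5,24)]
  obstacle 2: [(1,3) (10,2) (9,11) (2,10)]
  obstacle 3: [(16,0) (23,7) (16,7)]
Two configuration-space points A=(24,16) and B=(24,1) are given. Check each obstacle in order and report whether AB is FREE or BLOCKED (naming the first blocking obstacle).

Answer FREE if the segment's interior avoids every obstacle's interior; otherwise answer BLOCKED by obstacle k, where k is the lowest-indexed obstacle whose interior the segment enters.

Obstacle 1 [(1,22) (2,13) (11,14) (11,24) (5,24)]:
  edge (1,22)–(2,13): clear
  edge (2,13)–(11,14): clear
  edge (11,14)–(11,24): clear
  edge (11,24)–(5,24): clear
  edge (5,24)–(1,22): clear
  midpoint (24,17/2) outside
  → clear
Obstacle 2 [(1,3) (10,2) (9,11) (2,10)]:
  edge (1,3)–(10,2): clear
  edge (10,2)–(9,11): clear
  edge (9,11)–(2,10): clear
  edge (2,10)–(1,3): clear
  midpoint (24,17/2) outside
  → clear
Obstacle 3 [(16,0) (23,7) (16,7)]:
  edge (16,0)–(23,7): clear
  edge (23,7)–(16,7): clear
  edge (16,7)–(16,0): clear
  midpoint (24,17/2) outside
  → clear

FREE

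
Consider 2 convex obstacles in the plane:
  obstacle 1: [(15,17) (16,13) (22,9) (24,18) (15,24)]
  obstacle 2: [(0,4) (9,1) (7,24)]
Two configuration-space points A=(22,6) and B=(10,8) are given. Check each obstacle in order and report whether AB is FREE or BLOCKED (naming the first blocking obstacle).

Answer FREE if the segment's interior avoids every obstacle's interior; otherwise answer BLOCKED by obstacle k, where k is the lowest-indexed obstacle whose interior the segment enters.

FREE

Obstacle 1 [(15,17) (16,13) (22,9) (24,18) (15,24)]:
  edge (15,17)–(16,13): clear
  edge (16,13)–(22,9): clear
  edge (22,9)–(24,18): clear
  edge (24,18)–(15,24): clear
  edge (15,24)–(15,17): clear
  midpoint (16,7) outside
  → clear
Obstacle 2 [(0,4) (9,1) (7,24)]:
  edge (0,4)–(9,1): clear
  edge (9,1)–(7,24): clear
  edge (7,24)–(0,4): clear
  midpoint (16,7) outside
  → clear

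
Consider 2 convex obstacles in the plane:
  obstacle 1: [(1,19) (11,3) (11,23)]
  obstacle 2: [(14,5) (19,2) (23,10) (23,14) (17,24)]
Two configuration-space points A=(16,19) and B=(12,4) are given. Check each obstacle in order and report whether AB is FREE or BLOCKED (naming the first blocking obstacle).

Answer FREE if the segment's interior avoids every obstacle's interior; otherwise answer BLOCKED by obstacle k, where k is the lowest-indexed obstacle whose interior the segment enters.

Obstacle 1 [(1,19) (11,3) (11,23)]:
  edge (1,19)–(11,3): clear
  edge (11,3)–(11,23): clear
  edge (11,23)–(1,19): clear
  midpoint (14,23/2) outside
  → clear
Obstacle 2 [(14,5) (19,2) (23,10) (23,14) (17,24)]:
  edge (14,5)–(19,2): clear
  edge (19,2)–(23,10): clear
  edge (23,10)–(23,14): clear
  edge (23,14)–(17,24): clear
  edge (17,24)–(14,5): clear
  midpoint (14,23/2) outside
  → clear

FREE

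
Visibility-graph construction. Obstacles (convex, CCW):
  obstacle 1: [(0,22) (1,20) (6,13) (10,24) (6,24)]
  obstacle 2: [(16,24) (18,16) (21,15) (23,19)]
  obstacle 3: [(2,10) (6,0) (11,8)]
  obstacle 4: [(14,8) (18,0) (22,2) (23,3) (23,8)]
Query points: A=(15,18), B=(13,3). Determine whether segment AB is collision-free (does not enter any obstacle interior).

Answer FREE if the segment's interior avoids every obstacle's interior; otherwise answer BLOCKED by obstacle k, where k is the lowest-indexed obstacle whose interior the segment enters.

Obstacle 1 [(0,22) (1,20) (6,13) (10,24) (6,24)]:
  edge (0,22)–(1,20): clear
  edge (1,20)–(6,13): clear
  edge (6,13)–(10,24): clear
  edge (10,24)–(6,24): clear
  edge (6,24)–(0,22): clear
  midpoint (14,21/2) outside
  → clear
Obstacle 2 [(16,24) (18,16) (21,15) (23,19)]:
  edge (16,24)–(18,16): clear
  edge (18,16)–(21,15): clear
  edge (21,15)–(23,19): clear
  edge (23,19)–(16,24): clear
  midpoint (14,21/2) outside
  → clear
Obstacle 3 [(2,10) (6,0) (11,8)]:
  edge (2,10)–(6,0): clear
  edge (6,0)–(11,8): clear
  edge (11,8)–(2,10): clear
  midpoint (14,21/2) outside
  → clear
Obstacle 4 [(14,8) (18,0) (22,2) (23,3) (23,8)]:
  edge (14,8)–(18,0): clear
  edge (18,0)–(22,2): clear
  edge (22,2)–(23,3): clear
  edge (23,3)–(23,8): clear
  edge (23,8)–(14,8): clear
  midpoint (14,21/2) outside
  → clear

FREE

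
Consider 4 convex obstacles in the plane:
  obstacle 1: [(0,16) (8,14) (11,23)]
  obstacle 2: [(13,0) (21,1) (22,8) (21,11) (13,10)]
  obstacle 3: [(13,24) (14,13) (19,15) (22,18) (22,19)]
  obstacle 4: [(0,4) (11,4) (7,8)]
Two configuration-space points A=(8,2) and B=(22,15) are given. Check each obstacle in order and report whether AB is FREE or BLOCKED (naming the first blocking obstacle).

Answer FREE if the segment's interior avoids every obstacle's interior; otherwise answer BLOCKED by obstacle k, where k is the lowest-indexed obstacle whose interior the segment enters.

Obstacle 1 [(0,16) (8,14) (11,23)]:
  edge (0,16)–(8,14): clear
  edge (8,14)–(11,23): clear
  edge (11,23)–(0,16): clear
  midpoint (15,17/2) outside
  → clear
Obstacle 2 [(13,0) (21,1) (22,8) (21,11) (13,10)]:
  edge (13,0)–(21,1): clear
  edge (21,1)–(22,8): clear
  edge (22,8)–(21,11): clear
  edge (21,11)–(13,10): crosses AB
  edge (13,10)–(13,0): crosses AB
  → BLOCKED
Obstacle 3 [(13,24) (14,13) (19,15) (22,18) (22,19)]:
  edge (13,24)–(14,13): clear
  edge (14,13)–(19,15): clear
  edge (19,15)–(22,18): clear
  edge (22,18)–(22,19): clear
  edge (22,19)–(13,24): clear
  midpoint (15,17/2) outside
  → clear
Obstacle 4 [(0,4) (11,4) (7,8)]:
  edge (0,4)–(11,4): crosses AB
  edge (11,4)–(7,8): crosses AB
  edge (7,8)–(0,4): clear
  → BLOCKED

BLOCKED by obstacle 2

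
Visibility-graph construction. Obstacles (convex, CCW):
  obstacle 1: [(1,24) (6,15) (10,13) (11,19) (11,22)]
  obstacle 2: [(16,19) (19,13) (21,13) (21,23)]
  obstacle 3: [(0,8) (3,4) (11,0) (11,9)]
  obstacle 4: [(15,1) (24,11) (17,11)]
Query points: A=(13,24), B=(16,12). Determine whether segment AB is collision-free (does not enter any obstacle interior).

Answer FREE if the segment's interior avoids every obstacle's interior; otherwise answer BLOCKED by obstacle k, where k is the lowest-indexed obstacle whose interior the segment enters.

FREE

Obstacle 1 [(1,24) (6,15) (10,13) (11,19) (11,22)]:
  edge (1,24)–(6,15): clear
  edge (6,15)–(10,13): clear
  edge (10,13)–(11,19): clear
  edge (11,19)–(11,22): clear
  edge (11,22)–(1,24): clear
  midpoint (29/2,18) outside
  → clear
Obstacle 2 [(16,19) (19,13) (21,13) (21,23)]:
  edge (16,19)–(19,13): clear
  edge (19,13)–(21,13): clear
  edge (21,13)–(21,23): clear
  edge (21,23)–(16,19): clear
  midpoint (29/2,18) outside
  → clear
Obstacle 3 [(0,8) (3,4) (11,0) (11,9)]:
  edge (0,8)–(3,4): clear
  edge (3,4)–(11,0): clear
  edge (11,0)–(11,9): clear
  edge (11,9)–(0,8): clear
  midpoint (29/2,18) outside
  → clear
Obstacle 4 [(15,1) (24,11) (17,11)]:
  edge (15,1)–(24,11): clear
  edge (24,11)–(17,11): clear
  edge (17,11)–(15,1): clear
  midpoint (29/2,18) outside
  → clear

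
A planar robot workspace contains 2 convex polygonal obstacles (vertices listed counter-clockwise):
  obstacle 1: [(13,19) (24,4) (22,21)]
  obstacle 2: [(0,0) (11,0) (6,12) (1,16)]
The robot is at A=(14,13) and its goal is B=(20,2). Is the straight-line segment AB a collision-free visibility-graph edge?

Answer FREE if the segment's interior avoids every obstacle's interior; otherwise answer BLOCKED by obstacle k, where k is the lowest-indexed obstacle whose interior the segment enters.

FREE

Obstacle 1 [(13,19) (24,4) (22,21)]:
  edge (13,19)–(24,4): clear
  edge (24,4)–(22,21): clear
  edge (22,21)–(13,19): clear
  midpoint (17,15/2) outside
  → clear
Obstacle 2 [(0,0) (11,0) (6,12) (1,16)]:
  edge (0,0)–(11,0): clear
  edge (11,0)–(6,12): clear
  edge (6,12)–(1,16): clear
  edge (1,16)–(0,0): clear
  midpoint (17,15/2) outside
  → clear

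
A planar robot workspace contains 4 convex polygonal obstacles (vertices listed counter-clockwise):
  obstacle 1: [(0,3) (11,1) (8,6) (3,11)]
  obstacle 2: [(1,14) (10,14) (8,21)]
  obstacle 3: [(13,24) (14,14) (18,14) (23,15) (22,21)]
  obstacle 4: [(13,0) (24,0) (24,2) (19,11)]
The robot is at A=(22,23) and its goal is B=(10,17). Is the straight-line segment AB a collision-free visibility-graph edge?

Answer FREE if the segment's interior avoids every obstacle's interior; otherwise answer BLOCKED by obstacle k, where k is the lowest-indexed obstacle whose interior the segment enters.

Obstacle 1 [(0,3) (11,1) (8,6) (3,11)]:
  edge (0,3)–(11,1): clear
  edge (11,1)–(8,6): clear
  edge (8,6)–(3,11): clear
  edge (3,11)–(0,3): clear
  midpoint (16,20) outside
  → clear
Obstacle 2 [(1,14) (10,14) (8,21)]:
  edge (1,14)–(10,14): clear
  edge (10,14)–(8,21): clear
  edge (8,21)–(1,14): clear
  midpoint (16,20) outside
  → clear
Obstacle 3 [(13,24) (14,14) (18,14) (23,15) (22,21)]:
  edge (13,24)–(14,14): crosses AB
  edge (14,14)–(18,14): clear
  edge (18,14)–(23,15): clear
  edge (23,15)–(22,21): clear
  edge (22,21)–(13,24): crosses AB
  → BLOCKED
Obstacle 4 [(13,0) (24,0) (24,2) (19,11)]:
  edge (13,0)–(24,0): clear
  edge (24,0)–(24,2): clear
  edge (24,2)–(19,11): clear
  edge (19,11)–(13,0): clear
  midpoint (16,20) outside
  → clear

BLOCKED by obstacle 3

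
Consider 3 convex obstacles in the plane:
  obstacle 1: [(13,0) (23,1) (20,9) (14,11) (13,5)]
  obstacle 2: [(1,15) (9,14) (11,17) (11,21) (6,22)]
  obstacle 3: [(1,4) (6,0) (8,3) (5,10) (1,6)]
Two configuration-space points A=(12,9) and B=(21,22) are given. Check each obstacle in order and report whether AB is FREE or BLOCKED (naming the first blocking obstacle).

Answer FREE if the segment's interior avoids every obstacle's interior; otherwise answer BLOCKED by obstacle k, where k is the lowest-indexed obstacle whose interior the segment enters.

FREE

Obstacle 1 [(13,0) (23,1) (20,9) (14,11) (13,5)]:
  edge (13,0)–(23,1): clear
  edge (23,1)–(20,9): clear
  edge (20,9)–(14,11): clear
  edge (14,11)–(13,5): clear
  edge (13,5)–(13,0): clear
  midpoint (33/2,31/2) outside
  → clear
Obstacle 2 [(1,15) (9,14) (11,17) (11,21) (6,22)]:
  edge (1,15)–(9,14): clear
  edge (9,14)–(11,17): clear
  edge (11,17)–(11,21): clear
  edge (11,21)–(6,22): clear
  edge (6,22)–(1,15): clear
  midpoint (33/2,31/2) outside
  → clear
Obstacle 3 [(1,4) (6,0) (8,3) (5,10) (1,6)]:
  edge (1,4)–(6,0): clear
  edge (6,0)–(8,3): clear
  edge (8,3)–(5,10): clear
  edge (5,10)–(1,6): clear
  edge (1,6)–(1,4): clear
  midpoint (33/2,31/2) outside
  → clear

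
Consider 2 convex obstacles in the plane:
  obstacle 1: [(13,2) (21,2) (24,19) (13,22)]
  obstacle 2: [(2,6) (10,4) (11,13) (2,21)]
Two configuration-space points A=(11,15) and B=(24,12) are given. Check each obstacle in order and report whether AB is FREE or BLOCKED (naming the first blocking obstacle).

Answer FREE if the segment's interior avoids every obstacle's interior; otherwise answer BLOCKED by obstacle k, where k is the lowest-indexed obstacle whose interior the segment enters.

BLOCKED by obstacle 1

Obstacle 1 [(13,2) (21,2) (24,19) (13,22)]:
  edge (13,2)–(21,2): clear
  edge (21,2)–(24,19): crosses AB
  edge (24,19)–(13,22): clear
  edge (13,22)–(13,2): crosses AB
  → BLOCKED
Obstacle 2 [(2,6) (10,4) (11,13) (2,21)]:
  edge (2,6)–(10,4): clear
  edge (10,4)–(11,13): clear
  edge (11,13)–(2,21): clear
  edge (2,21)–(2,6): clear
  midpoint (35/2,27/2) outside
  → clear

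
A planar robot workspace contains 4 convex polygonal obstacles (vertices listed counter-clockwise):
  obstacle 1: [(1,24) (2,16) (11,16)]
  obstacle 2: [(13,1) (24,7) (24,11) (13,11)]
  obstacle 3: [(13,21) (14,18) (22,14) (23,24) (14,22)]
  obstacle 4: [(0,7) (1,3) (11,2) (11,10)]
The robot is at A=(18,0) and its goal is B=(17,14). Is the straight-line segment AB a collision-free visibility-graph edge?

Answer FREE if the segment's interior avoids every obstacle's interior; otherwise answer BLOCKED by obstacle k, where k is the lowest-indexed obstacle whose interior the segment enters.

Obstacle 1 [(1,24) (2,16) (11,16)]:
  edge (1,24)–(2,16): clear
  edge (2,16)–(11,16): clear
  edge (11,16)–(1,24): clear
  midpoint (35/2,7) outside
  → clear
Obstacle 2 [(13,1) (24,7) (24,11) (13,11)]:
  edge (13,1)–(24,7): crosses AB
  edge (24,7)–(24,11): clear
  edge (24,11)–(13,11): crosses AB
  edge (13,11)–(13,1): clear
  → BLOCKED
Obstacle 3 [(13,21) (14,18) (22,14) (23,24) (14,22)]:
  edge (13,21)–(14,18): clear
  edge (14,18)–(22,14): clear
  edge (22,14)–(23,24): clear
  edge (23,24)–(14,22): clear
  edge (14,22)–(13,21): clear
  midpoint (35/2,7) outside
  → clear
Obstacle 4 [(0,7) (1,3) (11,2) (11,10)]:
  edge (0,7)–(1,3): clear
  edge (1,3)–(11,2): clear
  edge (11,2)–(11,10): clear
  edge (11,10)–(0,7): clear
  midpoint (35/2,7) outside
  → clear

BLOCKED by obstacle 2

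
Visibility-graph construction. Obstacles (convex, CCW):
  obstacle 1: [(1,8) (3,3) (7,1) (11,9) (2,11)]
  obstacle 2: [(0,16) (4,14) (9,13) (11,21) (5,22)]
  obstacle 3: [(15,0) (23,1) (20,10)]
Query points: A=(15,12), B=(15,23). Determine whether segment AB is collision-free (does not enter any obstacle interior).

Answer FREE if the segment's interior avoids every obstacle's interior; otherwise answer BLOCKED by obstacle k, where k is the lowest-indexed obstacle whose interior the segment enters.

Obstacle 1 [(1,8) (3,3) (7,1) (11,9) (2,11)]:
  edge (1,8)–(3,3): clear
  edge (3,3)–(7,1): clear
  edge (7,1)–(11,9): clear
  edge (11,9)–(2,11): clear
  edge (2,11)–(1,8): clear
  midpoint (15,35/2) outside
  → clear
Obstacle 2 [(0,16) (4,14) (9,13) (11,21) (5,22)]:
  edge (0,16)–(4,14): clear
  edge (4,14)–(9,13): clear
  edge (9,13)–(11,21): clear
  edge (11,21)–(5,22): clear
  edge (5,22)–(0,16): clear
  midpoint (15,35/2) outside
  → clear
Obstacle 3 [(15,0) (23,1) (20,10)]:
  edge (15,0)–(23,1): clear
  edge (23,1)–(20,10): clear
  edge (20,10)–(15,0): clear
  midpoint (15,35/2) outside
  → clear

FREE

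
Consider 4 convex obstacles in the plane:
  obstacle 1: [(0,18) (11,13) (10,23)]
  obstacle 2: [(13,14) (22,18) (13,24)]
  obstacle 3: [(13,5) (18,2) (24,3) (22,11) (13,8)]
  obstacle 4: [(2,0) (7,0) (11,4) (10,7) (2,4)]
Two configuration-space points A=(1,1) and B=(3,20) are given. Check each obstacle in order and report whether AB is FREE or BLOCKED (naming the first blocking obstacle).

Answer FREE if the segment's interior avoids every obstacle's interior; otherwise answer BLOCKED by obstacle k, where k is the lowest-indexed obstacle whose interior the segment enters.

BLOCKED by obstacle 1

Obstacle 1 [(0,18) (11,13) (10,23)]:
  edge (0,18)–(11,13): crosses AB
  edge (11,13)–(10,23): clear
  edge (10,23)–(0,18): crosses AB
  → BLOCKED
Obstacle 2 [(13,14) (22,18) (13,24)]:
  edge (13,14)–(22,18): clear
  edge (22,18)–(13,24): clear
  edge (13,24)–(13,14): clear
  midpoint (2,21/2) outside
  → clear
Obstacle 3 [(13,5) (18,2) (24,3) (22,11) (13,8)]:
  edge (13,5)–(18,2): clear
  edge (18,2)–(24,3): clear
  edge (24,3)–(22,11): clear
  edge (22,11)–(13,8): clear
  edge (13,8)–(13,5): clear
  midpoint (2,21/2) outside
  → clear
Obstacle 4 [(2,0) (7,0) (11,4) (10,7) (2,4)]:
  edge (2,0)–(7,0): clear
  edge (7,0)–(11,4): clear
  edge (11,4)–(10,7): clear
  edge (10,7)–(2,4): clear
  edge (2,4)–(2,0): clear
  midpoint (2,21/2) outside
  → clear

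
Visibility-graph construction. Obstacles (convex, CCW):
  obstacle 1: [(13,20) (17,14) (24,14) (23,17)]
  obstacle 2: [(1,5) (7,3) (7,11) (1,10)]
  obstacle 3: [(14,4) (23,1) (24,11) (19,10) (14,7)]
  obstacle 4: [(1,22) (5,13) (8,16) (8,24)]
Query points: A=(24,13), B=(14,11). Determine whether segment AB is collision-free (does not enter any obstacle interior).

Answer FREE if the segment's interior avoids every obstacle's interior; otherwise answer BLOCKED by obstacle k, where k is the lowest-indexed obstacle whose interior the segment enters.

Obstacle 1 [(13,20) (17,14) (24,14) (23,17)]:
  edge (13,20)–(17,14): clear
  edge (17,14)–(24,14): clear
  edge (24,14)–(23,17): clear
  edge (23,17)–(13,20): clear
  midpoint (19,12) outside
  → clear
Obstacle 2 [(1,5) (7,3) (7,11) (1,10)]:
  edge (1,5)–(7,3): clear
  edge (7,3)–(7,11): clear
  edge (7,11)–(1,10): clear
  edge (1,10)–(1,5): clear
  midpoint (19,12) outside
  → clear
Obstacle 3 [(14,4) (23,1) (24,11) (19,10) (14,7)]:
  edge (14,4)–(23,1): clear
  edge (23,1)–(24,11): clear
  edge (24,11)–(19,10): clear
  edge (19,10)–(14,7): clear
  edge (14,7)–(14,4): clear
  midpoint (19,12) outside
  → clear
Obstacle 4 [(1,22) (5,13) (8,16) (8,24)]:
  edge (1,22)–(5,13): clear
  edge (5,13)–(8,16): clear
  edge (8,16)–(8,24): clear
  edge (8,24)–(1,22): clear
  midpoint (19,12) outside
  → clear

FREE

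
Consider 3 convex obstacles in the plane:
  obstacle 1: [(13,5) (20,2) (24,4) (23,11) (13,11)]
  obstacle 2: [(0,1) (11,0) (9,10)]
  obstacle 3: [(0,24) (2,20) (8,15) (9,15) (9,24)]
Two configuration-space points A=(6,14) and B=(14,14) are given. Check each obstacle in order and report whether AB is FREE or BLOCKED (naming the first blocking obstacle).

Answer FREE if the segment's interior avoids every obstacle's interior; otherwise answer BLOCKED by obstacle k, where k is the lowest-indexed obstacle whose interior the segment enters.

Obstacle 1 [(13,5) (20,2) (24,4) (23,11) (13,11)]:
  edge (13,5)–(20,2): clear
  edge (20,2)–(24,4): clear
  edge (24,4)–(23,11): clear
  edge (23,11)–(13,11): clear
  edge (13,11)–(13,5): clear
  midpoint (10,14) outside
  → clear
Obstacle 2 [(0,1) (11,0) (9,10)]:
  edge (0,1)–(11,0): clear
  edge (11,0)–(9,10): clear
  edge (9,10)–(0,1): clear
  midpoint (10,14) outside
  → clear
Obstacle 3 [(0,24) (2,20) (8,15) (9,15) (9,24)]:
  edge (0,24)–(2,20): clear
  edge (2,20)–(8,15): clear
  edge (8,15)–(9,15): clear
  edge (9,15)–(9,24): clear
  edge (9,24)–(0,24): clear
  midpoint (10,14) outside
  → clear

FREE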